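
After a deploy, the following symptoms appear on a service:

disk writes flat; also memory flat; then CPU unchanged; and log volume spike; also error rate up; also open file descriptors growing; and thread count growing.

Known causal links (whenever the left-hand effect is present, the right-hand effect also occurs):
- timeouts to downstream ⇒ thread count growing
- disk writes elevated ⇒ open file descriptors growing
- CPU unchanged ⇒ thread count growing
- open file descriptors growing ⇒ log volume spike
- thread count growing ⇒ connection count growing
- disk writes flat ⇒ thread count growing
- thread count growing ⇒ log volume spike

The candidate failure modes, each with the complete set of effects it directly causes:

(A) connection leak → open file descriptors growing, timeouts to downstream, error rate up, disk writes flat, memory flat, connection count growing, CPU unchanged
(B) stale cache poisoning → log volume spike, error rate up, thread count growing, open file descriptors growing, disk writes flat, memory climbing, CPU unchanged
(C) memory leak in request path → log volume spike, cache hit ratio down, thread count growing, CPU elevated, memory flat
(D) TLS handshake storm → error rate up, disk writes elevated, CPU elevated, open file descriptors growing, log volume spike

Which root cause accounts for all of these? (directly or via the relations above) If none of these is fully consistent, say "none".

Testing each hypothesis:
(A) connection leak — accounts for every observation (log volume spike through open file descriptors growing → log volume spike)
(B) stale cache poisoning — disk writes flat yes; memory flat NO; CPU unchanged yes; log volume spike yes; error rate up yes; open file descriptors growing yes; thread count growing yes
(C) memory leak in request path — fails on disk writes flat, CPU unchanged, error rate up, open file descriptors growing (predicts CPU elevated, not CPU unchanged)
(D) TLS handshake storm — fails on disk writes flat, memory flat, CPU unchanged, thread count growing (predicts disk writes elevated, not disk writes flat; predicts CPU elevated, not CPU unchanged)
Only (A) is consistent with every observation.

A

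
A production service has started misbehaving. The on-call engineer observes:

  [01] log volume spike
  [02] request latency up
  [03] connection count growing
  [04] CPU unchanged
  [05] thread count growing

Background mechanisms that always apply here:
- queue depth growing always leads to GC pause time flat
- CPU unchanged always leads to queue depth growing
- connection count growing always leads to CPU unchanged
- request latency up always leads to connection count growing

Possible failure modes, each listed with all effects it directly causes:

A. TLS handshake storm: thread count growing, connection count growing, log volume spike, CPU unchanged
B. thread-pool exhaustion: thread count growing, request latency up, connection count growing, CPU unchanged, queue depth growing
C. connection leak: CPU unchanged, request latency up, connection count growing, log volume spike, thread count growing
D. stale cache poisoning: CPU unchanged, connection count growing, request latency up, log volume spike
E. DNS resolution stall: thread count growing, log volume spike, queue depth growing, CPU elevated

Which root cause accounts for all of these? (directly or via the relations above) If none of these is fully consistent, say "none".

Checking each candidate against the observations:
(A) TLS handshake storm — does not account for request latency up
(B) thread-pool exhaustion — does not account for log volume spike
(C) connection leak — log volume spike +; request latency up +; connection count growing +; CPU unchanged +; thread count growing +
(D) stale cache poisoning — does not account for thread count growing
(E) DNS resolution stall — fails on request latency up, connection count growing, CPU unchanged (predicts CPU elevated, not CPU unchanged)
Only (C) is consistent with every observation.

C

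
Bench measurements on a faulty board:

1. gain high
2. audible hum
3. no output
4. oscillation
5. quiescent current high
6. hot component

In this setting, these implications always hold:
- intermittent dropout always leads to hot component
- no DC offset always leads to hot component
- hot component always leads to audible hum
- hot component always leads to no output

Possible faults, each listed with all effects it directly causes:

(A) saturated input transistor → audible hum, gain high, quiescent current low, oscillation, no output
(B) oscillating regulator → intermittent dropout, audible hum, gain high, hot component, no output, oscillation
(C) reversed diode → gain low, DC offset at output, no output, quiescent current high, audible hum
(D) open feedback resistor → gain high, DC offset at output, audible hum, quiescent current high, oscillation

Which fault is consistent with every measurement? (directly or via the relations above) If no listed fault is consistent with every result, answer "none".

none

Testing each hypothesis:
(A) saturated input transistor — gain high yes; audible hum yes; no output yes; oscillation yes; quiescent current high NO; hot component NO
(B) oscillating regulator — does not account for quiescent current high
(C) reversed diode — gain high NO; audible hum yes; no output yes; oscillation NO; quiescent current high yes; hot component NO
(D) open feedback resistor — gain high yes; audible hum yes; no output NO; oscillation yes; quiescent current high yes; hot component NO
No candidate is consistent with all observations.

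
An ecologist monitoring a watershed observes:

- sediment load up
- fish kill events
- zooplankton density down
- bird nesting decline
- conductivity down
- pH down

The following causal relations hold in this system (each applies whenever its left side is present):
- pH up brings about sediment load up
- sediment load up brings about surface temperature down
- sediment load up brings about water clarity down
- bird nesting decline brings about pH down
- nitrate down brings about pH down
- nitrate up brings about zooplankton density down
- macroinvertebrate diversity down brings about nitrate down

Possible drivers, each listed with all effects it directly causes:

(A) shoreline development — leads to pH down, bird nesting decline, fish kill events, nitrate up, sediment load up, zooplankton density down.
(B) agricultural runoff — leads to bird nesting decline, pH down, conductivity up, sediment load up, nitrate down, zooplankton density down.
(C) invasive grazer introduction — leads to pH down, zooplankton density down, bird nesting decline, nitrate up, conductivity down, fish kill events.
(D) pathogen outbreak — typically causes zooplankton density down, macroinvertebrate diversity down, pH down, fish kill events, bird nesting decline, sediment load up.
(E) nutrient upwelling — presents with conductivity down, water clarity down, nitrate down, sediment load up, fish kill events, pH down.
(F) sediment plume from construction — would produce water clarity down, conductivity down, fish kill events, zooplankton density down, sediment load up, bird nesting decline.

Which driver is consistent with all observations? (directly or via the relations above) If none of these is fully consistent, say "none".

For each candidate, compare predicted effects to what was observed:
(A) shoreline development — does not account for conductivity down
(B) agricultural runoff — fails on fish kill events, conductivity down (predicts conductivity up, not conductivity down)
(C) invasive grazer introduction — sediment load up ✗; fish kill events ✓; zooplankton density down ✓; bird nesting decline ✓; conductivity down ✓; pH down ✓
(D) pathogen outbreak — does not account for conductivity down
(E) nutrient upwelling — does not account for zooplankton density down, bird nesting decline
(F) sediment plume from construction — sediment load up ✓; fish kill events ✓; zooplankton density down ✓; bird nesting decline ✓; conductivity down ✓; pH down ✓ (via bird nesting decline → pH down)
(F) is the only candidate with no mismatches.

F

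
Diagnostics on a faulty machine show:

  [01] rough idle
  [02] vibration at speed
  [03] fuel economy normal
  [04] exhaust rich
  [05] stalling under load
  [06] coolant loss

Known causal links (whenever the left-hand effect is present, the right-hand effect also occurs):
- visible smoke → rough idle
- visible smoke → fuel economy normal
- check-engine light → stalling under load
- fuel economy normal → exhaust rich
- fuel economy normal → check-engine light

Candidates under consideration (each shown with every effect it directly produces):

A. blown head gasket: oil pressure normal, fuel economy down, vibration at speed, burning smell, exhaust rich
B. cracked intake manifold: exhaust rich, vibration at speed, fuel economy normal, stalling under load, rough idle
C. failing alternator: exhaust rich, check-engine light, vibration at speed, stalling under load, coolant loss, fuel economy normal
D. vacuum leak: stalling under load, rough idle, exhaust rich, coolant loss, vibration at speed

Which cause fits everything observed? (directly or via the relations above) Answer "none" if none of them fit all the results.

For each candidate, compare predicted effects to what was observed:
(A) blown head gasket — rough idle -; vibration at speed +; fuel economy normal -; exhaust rich +; stalling under load -; coolant loss -
(B) cracked intake manifold — does not account for coolant loss
(C) failing alternator — rough idle -; vibration at speed +; fuel economy normal +; exhaust rich +; stalling under load +; coolant loss +
(D) vacuum leak — rough idle +; vibration at speed +; fuel economy normal -; exhaust rich +; stalling under load +; coolant loss +
Every candidate fails on at least one observation.

none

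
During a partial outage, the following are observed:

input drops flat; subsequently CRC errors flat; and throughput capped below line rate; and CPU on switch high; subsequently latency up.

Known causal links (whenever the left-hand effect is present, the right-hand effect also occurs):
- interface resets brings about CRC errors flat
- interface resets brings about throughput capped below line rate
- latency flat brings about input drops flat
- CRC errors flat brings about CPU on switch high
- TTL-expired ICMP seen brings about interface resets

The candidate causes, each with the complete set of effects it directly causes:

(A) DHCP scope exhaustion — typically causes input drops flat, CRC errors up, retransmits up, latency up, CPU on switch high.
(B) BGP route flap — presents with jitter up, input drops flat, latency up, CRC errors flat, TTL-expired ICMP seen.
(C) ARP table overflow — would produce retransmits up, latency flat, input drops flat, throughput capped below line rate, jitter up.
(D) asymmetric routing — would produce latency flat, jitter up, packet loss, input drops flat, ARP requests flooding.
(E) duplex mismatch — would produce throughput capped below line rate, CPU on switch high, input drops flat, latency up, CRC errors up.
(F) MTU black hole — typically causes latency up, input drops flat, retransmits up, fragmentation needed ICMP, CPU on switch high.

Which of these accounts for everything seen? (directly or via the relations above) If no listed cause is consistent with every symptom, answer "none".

Per-candidate check:
(A) DHCP scope exhaustion — fails on CRC errors flat, throughput capped below line rate (predicts CRC errors up, not CRC errors flat)
(B) BGP route flap — accounts for every observation (throughput capped below line rate via TTL-expired ICMP seen → interface resets → throughput capped below line rate)
(C) ARP table overflow — fails on CRC errors flat, CPU on switch high, latency up (predicts latency flat, not latency up)
(D) asymmetric routing — input drops flat match; CRC errors flat miss; throughput capped below line rate miss; CPU on switch high miss; latency up miss
(E) duplex mismatch — fails on CRC errors flat (predicts CRC errors up, not CRC errors flat)
(F) MTU black hole — input drops flat match; CRC errors flat miss; throughput capped below line rate miss; CPU on switch high match; latency up match
(B) is the only candidate with no mismatches.

B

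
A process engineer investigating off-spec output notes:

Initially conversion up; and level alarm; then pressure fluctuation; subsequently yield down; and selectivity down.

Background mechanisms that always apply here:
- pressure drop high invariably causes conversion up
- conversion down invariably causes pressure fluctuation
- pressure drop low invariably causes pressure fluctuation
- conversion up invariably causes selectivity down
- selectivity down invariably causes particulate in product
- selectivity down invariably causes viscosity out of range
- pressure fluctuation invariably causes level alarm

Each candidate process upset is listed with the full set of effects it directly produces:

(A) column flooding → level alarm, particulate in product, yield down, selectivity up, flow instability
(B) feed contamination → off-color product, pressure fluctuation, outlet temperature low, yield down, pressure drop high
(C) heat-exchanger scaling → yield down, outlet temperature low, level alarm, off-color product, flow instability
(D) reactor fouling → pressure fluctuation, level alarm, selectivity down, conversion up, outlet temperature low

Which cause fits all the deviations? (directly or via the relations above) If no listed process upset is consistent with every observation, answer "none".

B

Per-candidate check:
(A) column flooding — fails on conversion up, pressure fluctuation, selectivity down (predicts selectivity up, not selectivity down)
(B) feed contamination — conversion up + (via pressure drop high → conversion up); level alarm + (via pressure fluctuation → level alarm); pressure fluctuation +; yield down +; selectivity down + (via pressure drop high → conversion up → selectivity down)
(C) heat-exchanger scaling — conversion up -; level alarm +; pressure fluctuation -; yield down +; selectivity down -
(D) reactor fouling — conversion up +; level alarm +; pressure fluctuation +; yield down -; selectivity down +
Only (B) is consistent with every observation.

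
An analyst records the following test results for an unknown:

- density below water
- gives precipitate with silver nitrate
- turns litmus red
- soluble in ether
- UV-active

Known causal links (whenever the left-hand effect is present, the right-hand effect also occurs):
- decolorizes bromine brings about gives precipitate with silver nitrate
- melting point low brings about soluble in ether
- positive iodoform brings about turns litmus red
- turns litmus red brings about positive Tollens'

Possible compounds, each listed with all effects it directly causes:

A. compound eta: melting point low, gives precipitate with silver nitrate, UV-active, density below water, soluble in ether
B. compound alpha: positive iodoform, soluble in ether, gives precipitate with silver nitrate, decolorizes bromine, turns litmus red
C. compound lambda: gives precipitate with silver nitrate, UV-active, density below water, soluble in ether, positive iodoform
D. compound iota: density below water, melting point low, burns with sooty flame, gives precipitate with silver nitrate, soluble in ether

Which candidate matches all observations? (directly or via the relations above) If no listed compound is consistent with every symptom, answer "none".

Per-candidate check:
(A) compound eta — does not account for turns litmus red
(B) compound alpha — does not account for density below water, UV-active
(C) compound lambda — accounts for every observation (turns litmus red through positive iodoform → turns litmus red)
(D) compound iota — does not account for turns litmus red, UV-active
(C) alone accounts for all the evidence.

C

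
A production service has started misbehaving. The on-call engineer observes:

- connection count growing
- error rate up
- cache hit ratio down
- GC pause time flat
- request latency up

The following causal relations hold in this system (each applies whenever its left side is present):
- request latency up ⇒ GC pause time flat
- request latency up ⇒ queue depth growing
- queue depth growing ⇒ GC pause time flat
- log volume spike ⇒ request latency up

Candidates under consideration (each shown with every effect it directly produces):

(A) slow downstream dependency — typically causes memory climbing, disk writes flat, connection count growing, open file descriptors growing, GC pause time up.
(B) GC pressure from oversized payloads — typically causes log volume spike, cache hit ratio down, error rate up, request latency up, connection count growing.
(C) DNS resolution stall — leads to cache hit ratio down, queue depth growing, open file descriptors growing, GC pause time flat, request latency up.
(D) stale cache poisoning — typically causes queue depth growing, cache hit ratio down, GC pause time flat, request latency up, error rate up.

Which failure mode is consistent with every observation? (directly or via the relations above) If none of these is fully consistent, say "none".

Testing each hypothesis:
(A) slow downstream dependency — connection count growing +; error rate up -; cache hit ratio down -; GC pause time flat -; request latency up -
(B) GC pressure from oversized payloads — accounts for every observation (GC pause time flat via request latency up → GC pause time flat)
(C) DNS resolution stall — connection count growing -; error rate up -; cache hit ratio down +; GC pause time flat +; request latency up +
(D) stale cache poisoning — connection count growing -; error rate up +; cache hit ratio down +; GC pause time flat +; request latency up +
(B) is the only candidate with no mismatches.

B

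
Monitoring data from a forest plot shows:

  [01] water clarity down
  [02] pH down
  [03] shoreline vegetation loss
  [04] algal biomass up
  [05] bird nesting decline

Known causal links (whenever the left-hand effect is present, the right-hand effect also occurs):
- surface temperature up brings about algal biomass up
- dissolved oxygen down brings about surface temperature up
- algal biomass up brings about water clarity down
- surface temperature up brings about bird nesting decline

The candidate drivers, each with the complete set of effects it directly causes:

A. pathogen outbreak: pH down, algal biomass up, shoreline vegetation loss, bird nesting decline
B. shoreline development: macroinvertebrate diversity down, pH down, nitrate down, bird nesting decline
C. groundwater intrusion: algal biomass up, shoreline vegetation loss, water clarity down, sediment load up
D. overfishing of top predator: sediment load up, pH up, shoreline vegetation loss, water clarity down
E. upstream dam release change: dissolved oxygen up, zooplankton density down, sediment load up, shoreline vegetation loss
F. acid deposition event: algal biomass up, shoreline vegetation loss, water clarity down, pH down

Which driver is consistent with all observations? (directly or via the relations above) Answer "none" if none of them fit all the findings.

Per-candidate check:
(A) pathogen outbreak — water clarity down match (through algal biomass up → water clarity down); pH down match; shoreline vegetation loss match; algal biomass up match; bird nesting decline match
(B) shoreline development — does not account for water clarity down, shoreline vegetation loss, algal biomass up
(C) groundwater intrusion — water clarity down match; pH down miss; shoreline vegetation loss match; algal biomass up match; bird nesting decline miss
(D) overfishing of top predator — fails on pH down, algal biomass up, bird nesting decline (predicts pH up, not pH down)
(E) upstream dam release change — water clarity down miss; pH down miss; shoreline vegetation loss match; algal biomass up miss; bird nesting decline miss
(F) acid deposition event — does not account for bird nesting decline
(A) alone accounts for all the evidence.

A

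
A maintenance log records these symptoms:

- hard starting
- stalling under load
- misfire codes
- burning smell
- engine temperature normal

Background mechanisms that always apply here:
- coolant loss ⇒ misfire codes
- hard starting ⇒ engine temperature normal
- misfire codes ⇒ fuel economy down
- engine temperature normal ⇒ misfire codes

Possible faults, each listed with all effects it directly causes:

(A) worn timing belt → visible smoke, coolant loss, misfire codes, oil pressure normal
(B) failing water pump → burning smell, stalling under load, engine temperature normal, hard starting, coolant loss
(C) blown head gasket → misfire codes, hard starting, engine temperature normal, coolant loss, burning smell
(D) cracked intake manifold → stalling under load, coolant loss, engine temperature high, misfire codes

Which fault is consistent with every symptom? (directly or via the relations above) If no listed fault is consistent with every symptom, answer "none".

Per-candidate check:
(A) worn timing belt — does not account for hard starting, stalling under load, burning smell, engine temperature normal
(B) failing water pump — accounts for every observation (misfire codes by coolant loss → misfire codes)
(C) blown head gasket — does not account for stalling under load
(D) cracked intake manifold — fails on hard starting, burning smell, engine temperature normal (predicts engine temperature high, not engine temperature normal)
Only (B) is consistent with every observation.

B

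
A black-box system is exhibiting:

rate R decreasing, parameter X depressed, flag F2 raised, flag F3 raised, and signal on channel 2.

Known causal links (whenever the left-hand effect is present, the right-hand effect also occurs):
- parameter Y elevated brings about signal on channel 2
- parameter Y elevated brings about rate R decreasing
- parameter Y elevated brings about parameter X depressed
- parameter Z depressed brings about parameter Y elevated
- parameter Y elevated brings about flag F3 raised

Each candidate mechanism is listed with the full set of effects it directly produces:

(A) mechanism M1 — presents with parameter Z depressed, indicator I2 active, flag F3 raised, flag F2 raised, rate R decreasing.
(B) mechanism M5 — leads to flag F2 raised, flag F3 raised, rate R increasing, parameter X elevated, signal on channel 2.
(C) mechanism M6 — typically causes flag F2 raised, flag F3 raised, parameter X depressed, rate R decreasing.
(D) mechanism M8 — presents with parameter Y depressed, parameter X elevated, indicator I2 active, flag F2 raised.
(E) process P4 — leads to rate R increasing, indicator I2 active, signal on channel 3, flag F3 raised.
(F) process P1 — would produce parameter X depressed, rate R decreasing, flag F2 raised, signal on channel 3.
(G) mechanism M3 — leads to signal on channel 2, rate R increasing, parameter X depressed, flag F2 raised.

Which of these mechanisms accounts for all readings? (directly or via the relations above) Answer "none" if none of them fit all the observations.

A

Per-candidate check:
(A) mechanism M1 — rate R decreasing match; parameter X depressed match (through parameter Z depressed → parameter Y elevated → parameter X depressed); flag F2 raised match; flag F3 raised match; signal on channel 2 match (through parameter Z depressed → parameter Y elevated → signal on channel 2)
(B) mechanism M5 — rate R decreasing miss; parameter X depressed miss; flag F2 raised match; flag F3 raised match; signal on channel 2 match
(C) mechanism M6 — does not account for signal on channel 2
(D) mechanism M8 — fails on rate R decreasing, parameter X depressed, flag F3 raised, signal on channel 2 (predicts parameter X elevated, not parameter X depressed)
(E) process P4 — fails on rate R decreasing, parameter X depressed, flag F2 raised, signal on channel 2 (predicts rate R increasing, not rate R decreasing)
(F) process P1 — rate R decreasing match; parameter X depressed match; flag F2 raised match; flag F3 raised miss; signal on channel 2 miss
(G) mechanism M3 — rate R decreasing miss; parameter X depressed match; flag F2 raised match; flag F3 raised miss; signal on channel 2 match
Only (A) is consistent with every observation.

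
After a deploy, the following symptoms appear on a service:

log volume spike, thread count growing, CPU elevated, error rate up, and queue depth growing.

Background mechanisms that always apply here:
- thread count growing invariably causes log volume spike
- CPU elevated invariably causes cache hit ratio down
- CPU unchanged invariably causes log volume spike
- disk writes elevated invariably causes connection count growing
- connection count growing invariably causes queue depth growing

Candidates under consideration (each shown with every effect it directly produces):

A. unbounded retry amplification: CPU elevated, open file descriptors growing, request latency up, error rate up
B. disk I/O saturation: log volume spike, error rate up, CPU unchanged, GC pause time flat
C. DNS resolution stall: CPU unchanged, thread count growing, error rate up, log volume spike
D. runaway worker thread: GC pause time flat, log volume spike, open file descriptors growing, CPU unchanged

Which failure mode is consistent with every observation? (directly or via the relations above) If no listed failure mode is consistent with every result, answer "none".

For each candidate, compare predicted effects to what was observed:
(A) unbounded retry amplification — log volume spike -; thread count growing -; CPU elevated +; error rate up +; queue depth growing -
(B) disk I/O saturation — log volume spike +; thread count growing -; CPU elevated -; error rate up +; queue depth growing -
(C) DNS resolution stall — log volume spike +; thread count growing +; CPU elevated -; error rate up +; queue depth growing -
(D) runaway worker thread — log volume spike +; thread count growing -; CPU elevated -; error rate up -; queue depth growing -
Every candidate fails on at least one observation.

none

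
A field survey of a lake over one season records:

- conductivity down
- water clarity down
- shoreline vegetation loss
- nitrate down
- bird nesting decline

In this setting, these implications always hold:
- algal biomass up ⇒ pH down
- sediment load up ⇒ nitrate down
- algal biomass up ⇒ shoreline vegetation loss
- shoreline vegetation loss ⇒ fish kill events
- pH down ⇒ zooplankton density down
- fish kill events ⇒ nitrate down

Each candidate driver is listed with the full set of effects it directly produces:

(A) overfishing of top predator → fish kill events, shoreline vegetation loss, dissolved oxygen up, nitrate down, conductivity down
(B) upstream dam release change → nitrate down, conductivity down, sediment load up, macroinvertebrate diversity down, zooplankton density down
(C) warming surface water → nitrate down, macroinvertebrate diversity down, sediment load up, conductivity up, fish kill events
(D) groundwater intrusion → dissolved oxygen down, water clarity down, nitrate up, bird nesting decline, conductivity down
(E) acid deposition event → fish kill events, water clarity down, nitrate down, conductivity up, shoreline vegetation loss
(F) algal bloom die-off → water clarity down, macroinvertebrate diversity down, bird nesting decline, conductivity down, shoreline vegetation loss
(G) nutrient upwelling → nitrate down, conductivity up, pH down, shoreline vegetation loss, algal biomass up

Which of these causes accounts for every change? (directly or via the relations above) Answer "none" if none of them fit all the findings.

F

Per-candidate check:
(A) overfishing of top predator — conductivity down ✓; water clarity down ✗; shoreline vegetation loss ✓; nitrate down ✓; bird nesting decline ✗
(B) upstream dam release change — conductivity down ✓; water clarity down ✗; shoreline vegetation loss ✗; nitrate down ✓; bird nesting decline ✗
(C) warming surface water — fails on conductivity down, water clarity down, shoreline vegetation loss, bird nesting decline (predicts conductivity up, not conductivity down)
(D) groundwater intrusion — conductivity down ✓; water clarity down ✓; shoreline vegetation loss ✗; nitrate down ✗; bird nesting decline ✓
(E) acid deposition event — conductivity down ✗; water clarity down ✓; shoreline vegetation loss ✓; nitrate down ✓; bird nesting decline ✗
(F) algal bloom die-off — conductivity down ✓; water clarity down ✓; shoreline vegetation loss ✓; nitrate down ✓ (via shoreline vegetation loss → fish kill events → nitrate down); bird nesting decline ✓
(G) nutrient upwelling — fails on conductivity down, water clarity down, bird nesting decline (predicts conductivity up, not conductivity down)
(F) alone accounts for all the evidence.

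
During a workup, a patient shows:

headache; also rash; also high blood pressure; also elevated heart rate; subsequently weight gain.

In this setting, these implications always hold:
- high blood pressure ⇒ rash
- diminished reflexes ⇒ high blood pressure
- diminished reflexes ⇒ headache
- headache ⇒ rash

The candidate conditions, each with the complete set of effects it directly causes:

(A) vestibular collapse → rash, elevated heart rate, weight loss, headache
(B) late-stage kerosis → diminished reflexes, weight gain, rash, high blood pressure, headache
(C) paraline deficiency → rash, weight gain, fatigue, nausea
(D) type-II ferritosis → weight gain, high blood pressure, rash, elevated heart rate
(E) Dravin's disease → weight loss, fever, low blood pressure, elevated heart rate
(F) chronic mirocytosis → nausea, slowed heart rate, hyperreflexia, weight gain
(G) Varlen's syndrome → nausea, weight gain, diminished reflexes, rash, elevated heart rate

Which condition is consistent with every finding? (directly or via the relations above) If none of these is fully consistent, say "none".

Per-candidate check:
(A) vestibular collapse — fails on high blood pressure, weight gain (predicts weight loss, not weight gain)
(B) late-stage kerosis — does not account for elevated heart rate
(C) paraline deficiency — headache -; rash +; high blood pressure -; elevated heart rate -; weight gain +
(D) type-II ferritosis — headache -; rash +; high blood pressure +; elevated heart rate +; weight gain +
(E) Dravin's disease — headache -; rash -; high blood pressure -; elevated heart rate +; weight gain -
(F) chronic mirocytosis — headache -; rash -; high blood pressure -; elevated heart rate -; weight gain +
(G) Varlen's syndrome — headache + (via diminished reflexes → headache); rash +; high blood pressure + (via diminished reflexes → high blood pressure); elevated heart rate +; weight gain +
Only (G) is consistent with every observation.

G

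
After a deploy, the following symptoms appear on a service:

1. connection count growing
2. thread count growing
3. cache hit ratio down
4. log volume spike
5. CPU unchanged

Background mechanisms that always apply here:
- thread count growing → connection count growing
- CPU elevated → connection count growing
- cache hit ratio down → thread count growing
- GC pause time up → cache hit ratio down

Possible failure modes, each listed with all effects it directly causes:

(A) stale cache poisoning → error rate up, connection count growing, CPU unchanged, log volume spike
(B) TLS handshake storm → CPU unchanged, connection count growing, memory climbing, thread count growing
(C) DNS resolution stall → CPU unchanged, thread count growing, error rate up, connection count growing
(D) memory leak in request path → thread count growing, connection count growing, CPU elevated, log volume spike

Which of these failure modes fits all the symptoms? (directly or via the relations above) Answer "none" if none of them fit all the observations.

none

Checking each candidate against the observations:
(A) stale cache poisoning — connection count growing +; thread count growing -; cache hit ratio down -; log volume spike +; CPU unchanged +
(B) TLS handshake storm — does not account for cache hit ratio down, log volume spike
(C) DNS resolution stall — connection count growing +; thread count growing +; cache hit ratio down -; log volume spike -; CPU unchanged +
(D) memory leak in request path — connection count growing +; thread count growing +; cache hit ratio down -; log volume spike +; CPU unchanged -
Every candidate fails on at least one observation.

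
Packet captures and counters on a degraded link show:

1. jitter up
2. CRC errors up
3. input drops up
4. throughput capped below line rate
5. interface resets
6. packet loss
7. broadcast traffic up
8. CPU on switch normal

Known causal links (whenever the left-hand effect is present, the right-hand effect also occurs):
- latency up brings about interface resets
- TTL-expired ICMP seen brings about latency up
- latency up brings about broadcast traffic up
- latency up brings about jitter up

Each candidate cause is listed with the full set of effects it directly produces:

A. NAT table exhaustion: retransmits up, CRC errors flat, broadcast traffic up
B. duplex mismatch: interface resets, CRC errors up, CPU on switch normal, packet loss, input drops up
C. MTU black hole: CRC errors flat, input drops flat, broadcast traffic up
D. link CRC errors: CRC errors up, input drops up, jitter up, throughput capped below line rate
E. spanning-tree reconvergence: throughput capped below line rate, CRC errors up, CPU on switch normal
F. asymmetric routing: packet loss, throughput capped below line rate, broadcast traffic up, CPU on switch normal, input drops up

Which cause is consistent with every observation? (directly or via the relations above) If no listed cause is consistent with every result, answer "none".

none

Testing each hypothesis:
(A) NAT table exhaustion — fails on jitter up, CRC errors up, input drops up, throughput capped below line rate, interface resets, packet loss, CPU on switch normal (predicts CRC errors flat, not CRC errors up)
(B) duplex mismatch — jitter up miss; CRC errors up match; input drops up match; throughput capped below line rate miss; interface resets match; packet loss match; broadcast traffic up miss; CPU on switch normal match
(C) MTU black hole — jitter up miss; CRC errors up miss; input drops up miss; throughput capped below line rate miss; interface resets miss; packet loss miss; broadcast traffic up match; CPU on switch normal miss
(D) link CRC errors — does not account for interface resets, packet loss, broadcast traffic up, CPU on switch normal
(E) spanning-tree reconvergence — jitter up miss; CRC errors up match; input drops up miss; throughput capped below line rate match; interface resets miss; packet loss miss; broadcast traffic up miss; CPU on switch normal match
(F) asymmetric routing — does not account for jitter up, CRC errors up, interface resets
No candidate is consistent with all observations.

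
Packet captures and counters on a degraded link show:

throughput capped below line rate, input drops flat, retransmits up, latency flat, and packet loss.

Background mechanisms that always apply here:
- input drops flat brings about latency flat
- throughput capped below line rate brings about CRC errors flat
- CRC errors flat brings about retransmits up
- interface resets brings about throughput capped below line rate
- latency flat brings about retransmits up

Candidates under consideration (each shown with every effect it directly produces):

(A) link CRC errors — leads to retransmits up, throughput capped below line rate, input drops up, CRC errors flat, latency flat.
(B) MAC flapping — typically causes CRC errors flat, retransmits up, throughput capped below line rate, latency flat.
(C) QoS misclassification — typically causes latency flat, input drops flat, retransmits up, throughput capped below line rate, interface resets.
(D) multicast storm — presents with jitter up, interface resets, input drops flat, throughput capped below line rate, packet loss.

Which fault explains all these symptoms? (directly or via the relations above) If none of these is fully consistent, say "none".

D

Testing each hypothesis:
(A) link CRC errors — throughput capped below line rate yes; input drops flat NO; retransmits up yes; latency flat yes; packet loss NO
(B) MAC flapping — does not account for input drops flat, packet loss
(C) QoS misclassification — throughput capped below line rate yes; input drops flat yes; retransmits up yes; latency flat yes; packet loss NO
(D) multicast storm — accounts for every observation (retransmits up through input drops flat → latency flat → retransmits up)
(D) is the only candidate with no mismatches.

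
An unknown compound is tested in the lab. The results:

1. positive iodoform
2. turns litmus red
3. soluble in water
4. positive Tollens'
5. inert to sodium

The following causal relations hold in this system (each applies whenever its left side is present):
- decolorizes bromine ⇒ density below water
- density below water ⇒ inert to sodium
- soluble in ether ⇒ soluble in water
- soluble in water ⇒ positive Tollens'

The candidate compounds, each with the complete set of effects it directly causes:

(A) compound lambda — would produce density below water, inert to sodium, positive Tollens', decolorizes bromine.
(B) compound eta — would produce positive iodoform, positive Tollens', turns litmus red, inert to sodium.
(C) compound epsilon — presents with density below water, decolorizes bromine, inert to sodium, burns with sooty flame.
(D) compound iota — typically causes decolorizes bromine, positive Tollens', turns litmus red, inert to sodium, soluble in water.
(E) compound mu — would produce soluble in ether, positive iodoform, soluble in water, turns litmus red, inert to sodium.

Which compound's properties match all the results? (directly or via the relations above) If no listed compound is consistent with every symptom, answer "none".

Per-candidate check:
(A) compound lambda — positive iodoform -; turns litmus red -; soluble in water -; positive Tollens' +; inert to sodium +
(B) compound eta — positive iodoform +; turns litmus red +; soluble in water -; positive Tollens' +; inert to sodium +
(C) compound epsilon — positive iodoform -; turns litmus red -; soluble in water -; positive Tollens' -; inert to sodium +
(D) compound iota — does not account for positive iodoform
(E) compound mu — positive iodoform +; turns litmus red +; soluble in water +; positive Tollens' + (by soluble in water → positive Tollens'); inert to sodium +
Only (E) is consistent with every observation.

E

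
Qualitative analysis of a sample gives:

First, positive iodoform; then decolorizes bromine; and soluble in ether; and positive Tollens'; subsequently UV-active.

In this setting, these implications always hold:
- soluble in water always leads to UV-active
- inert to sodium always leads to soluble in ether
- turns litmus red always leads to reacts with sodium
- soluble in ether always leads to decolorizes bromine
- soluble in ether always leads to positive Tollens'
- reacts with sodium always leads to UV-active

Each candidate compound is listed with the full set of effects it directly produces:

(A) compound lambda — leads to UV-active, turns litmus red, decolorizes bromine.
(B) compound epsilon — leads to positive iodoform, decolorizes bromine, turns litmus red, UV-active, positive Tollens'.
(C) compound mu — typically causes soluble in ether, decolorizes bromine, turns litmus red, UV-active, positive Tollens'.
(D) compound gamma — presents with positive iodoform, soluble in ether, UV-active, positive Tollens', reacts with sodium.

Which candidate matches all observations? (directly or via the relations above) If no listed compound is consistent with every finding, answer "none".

Checking each candidate against the observations:
(A) compound lambda — does not account for positive iodoform, soluble in ether, positive Tollens'
(B) compound epsilon — does not account for soluble in ether
(C) compound mu — positive iodoform NO; decolorizes bromine yes; soluble in ether yes; positive Tollens' yes; UV-active yes
(D) compound gamma — accounts for every observation (decolorizes bromine via soluble in ether → decolorizes bromine)
(D) is the only candidate with no mismatches.

D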